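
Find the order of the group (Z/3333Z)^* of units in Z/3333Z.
|(Z/3333Z)^*| = 2000

(Z/3333Z)^* consists of the classes a with gcd(a, 3333) = 1, so its order is φ(3333). φ is multiplicative, with φ(p^e) = p^e − p^(e−1). Factorise 3333 = 3 · 11 · 101. Then
  φ(3333) = (3 − 1) · (11 − 1) · (101 − 1) = 2 · 10 · 100 = 2000.
Thus |(Z/3333Z)^*| = 2000.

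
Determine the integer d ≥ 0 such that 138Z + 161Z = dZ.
In the PID Z, (a, b) is generated by gcd(a, b). Compute gcd(161, 138) with the extended Euclidean algorithm, tracking rows (r, s, t) with s·161 + t·138 = r:
  row A: (161, 1, 0)   [1·161 + 0·138 = 161]
  row B: (138, 0, 1)   [0·161 + 1·138 = 138]
  161 = 1·138 + 23   → row C = row A − 1·row B = (23, 1, −1)   [check: 1·161 − 1·138 = 23]
  138 = 6·23 + 0   → remainder 0, stop. gcd = 23 (last nonzero row C).
So gcd(138, 161) = 23, with Bézout identity 1·161 − 1·138 = 23. Containment (⊇): the Bézout identity exhibits 23 as an element of (138, 161), giving (23) ⊆ (138, 161). Containment (⊆): since 23 | 138 and 23 | 161 (138 = 23·6, 161 = 23·7), every Z-linear combination of 138 and 161 is divisible by 23, so (138, 161) ⊆ (23). Therefore (138, 161) = (23), d = 23.

Final answer: (138, 161) = (23); d = 23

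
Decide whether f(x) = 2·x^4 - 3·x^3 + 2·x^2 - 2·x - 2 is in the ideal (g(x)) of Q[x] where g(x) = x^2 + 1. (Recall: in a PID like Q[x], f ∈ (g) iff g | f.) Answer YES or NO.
In Q[x] the ideal (g) consists of all multiples of g, so f ∈ (g) iff g | f, i.e. iff the remainder of f on division by g is 0. Divide f by g (g is monic, so eliminate the leading term of the running remainder at each step):
  leading term 2·x^4: subtract (2·x^2)·g(x) = 2·x^4 + 2·x^2, leaving -3·x^3 - 2·x - 2
  leading term -3·x^3: subtract (-3·x)·g(x) = -3·x^3 - 3·x, leaving x - 2
The remainder r(x) = x - 2 ≠ 0 (and deg r < deg g), so g ∤ f, i.e. f ∉ (g).

Final answer: NO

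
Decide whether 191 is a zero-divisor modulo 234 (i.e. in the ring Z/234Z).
gcd(191, 234) = 1, so 191 is a unit in Z/234Z (it has a multiplicative inverse). A unit cannot be a zero-divisor: if 191·b ≡ 0 then multiplying both sides by 191^(−1) gives b ≡ 0. So 191 is not a zero-divisor.

Final answer: NO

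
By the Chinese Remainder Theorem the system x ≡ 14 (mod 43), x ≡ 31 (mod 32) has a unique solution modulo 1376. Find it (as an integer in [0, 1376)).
The moduli 43, 32 are pairwise coprime, so by the CRT there is a unique solution mod 43·32 = 1376.
Solve by successive substitution. Start with x ≡ 14 (mod 43).
  Combine with x ≡ 31 (mod 32): write x = 14 + 43·t and require 14 + 43·t ≡ 31 (mod 32), i.e. 43·t ≡ 31 − 14 ≡ 17 (mod 32). Since 43^(−1) ≡ 3 (mod 32) (43 ≡ 11 (mod 32)), t ≡ 3·17 ≡ 19 (mod 32). So x ≡ 14 + 43·19 = 831 (mod 1376).
Unique solution in [0, 1376): x = 831.

Final answer: x ≡ 831 (mod 1376); the representative in [0, 1376) is 831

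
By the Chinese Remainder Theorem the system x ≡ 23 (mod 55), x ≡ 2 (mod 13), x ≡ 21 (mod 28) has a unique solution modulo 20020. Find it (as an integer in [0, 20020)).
x ≡ 3213 (mod 20020); the representative in [0, 20020) is 3213

The moduli 55, 13, 28 are pairwise coprime, so by the CRT there is a unique solution mod 55·13·28 = 20020.
Solve by successive substitution. Start with x ≡ 23 (mod 55).
  Combine with x ≡ 2 (mod 13): write x = 23 + 55·t and require 23 + 55·t ≡ 2 (mod 13), i.e. 55·t ≡ 2 − 23 ≡ 5 (mod 13). Since 55^(−1) ≡ 9 (mod 13) (55 ≡ 3 (mod 13)), t ≡ 9·5 ≡ 6 (mod 13). So x ≡ 23 + 55·6 = 353 (mod 715).
  Combine with x ≡ 21 (mod 28): write x = 353 + 715·t and require 353 + 715·t ≡ 21 (mod 28), i.e. 715·t ≡ 21 − 353 ≡ 4 (mod 28). Since 715^(−1) ≡ 15 (mod 28) (715 ≡ 15 (mod 28)), t ≡ 15·4 ≡ 4 (mod 28). So x ≡ 353 + 715·4 = 3213 (mod 20020).
Unique solution in [0, 20020): x = 3213.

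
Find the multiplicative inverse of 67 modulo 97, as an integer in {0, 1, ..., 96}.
Apply the extended Euclidean algorithm to (97, 67), tracking rows (r, s, t) with s·97 + t·67 = r. Each division r_prev = q·r_cur + r_new produces the new row as (previous row) − q·(current row):
  row A: (97, 1, 0)   [1·97 + 0·67 = 97]
  row B: (67, 0, 1)   [0·97 + 1·67 = 67]
  97 = 1·67 + 30   → row C = row A − 1·row B = (30, 1, −1)   [check: 1·97 − 1·67 = 30]
  67 = 2·30 + 7   → row D = row B − 2·row C = (7, −2, 3)   [check: −2·97 + 3·67 = 7]
  30 = 4·7 + 2   → row E = row C − 4·row D = (2, 9, −13)   [check: 9·97 − 13·67 = 2]
  7 = 3·2 + 1   → row F = row D − 3·row E = (1, −29, 42)   [check: −29·97 + 42·67 = 1]
  2 = 2·1 + 0   → remainder 0, stop. gcd = 1 (last nonzero row F).
The gcd is 1, so 67 is invertible mod 97. The last nonzero row gives −29·97 + 42·67 = 1, so t = 42. So 67^(−1) ≡ 42 (mod 97). Verify: 67 · 42 = 2814 ≡ 1 (mod 97). ✓

Final answer: 67^(−1) ≡ 42 (mod 97)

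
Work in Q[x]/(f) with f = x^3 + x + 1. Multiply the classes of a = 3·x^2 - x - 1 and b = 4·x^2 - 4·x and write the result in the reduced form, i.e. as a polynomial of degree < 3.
a · b ≡ -12·x^2 + 8·x + 16 (mod f(x))

First multiply in Q[x] without reducing: a · b = 12·x^4 - 16·x^3 + 4·x. Now divide by f(x) = x^3 + x + 1, eliminating the leading term at each step:
  leading term 12·x^4: subtract (12·x)·f(x) = 12·x^4 + 12·x^2 + 12·x, leaving -16·x^3 - 12·x^2 - 8·x
  leading term -16·x^3: subtract (-16)·f(x) = -16·x^3 - 16·x - 16, leaving -12·x^2 + 8·x + 16
The degree is now < 3, so this is the remainder. Hence a · b ≡ -12·x^2 + 8·x + 16 in Q[x]/(f).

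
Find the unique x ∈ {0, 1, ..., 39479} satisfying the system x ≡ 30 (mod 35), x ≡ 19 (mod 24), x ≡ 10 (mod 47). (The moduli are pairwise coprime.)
The moduli 35, 24, 47 are pairwise coprime, so by the CRT there is a unique solution mod 35·24·47 = 39480.
Solve by successive substitution. Start with x ≡ 30 (mod 35).
  Combine with x ≡ 19 (mod 24): write x = 30 + 35·t and require 30 + 35·t ≡ 19 (mod 24), i.e. 35·t ≡ 19 − 30 ≡ 13 (mod 24). Since 35^(−1) ≡ 11 (mod 24) (35 ≡ 11 (mod 24)), t ≡ 11·13 ≡ 23 (mod 24). So x ≡ 30 + 35·23 = 835 (mod 840).
  Combine with x ≡ 10 (mod 47): write x = 835 + 840·t and require 835 + 840·t ≡ 10 (mod 47), i.e. 840·t ≡ 10 − 835 ≡ 21 (mod 47). Since 840^(−1) ≡ 39 (mod 47) (840 ≡ 41 (mod 47)), t ≡ 39·21 ≡ 20 (mod 47). So x ≡ 835 + 840·20 = 17635 (mod 39480).
Unique solution in [0, 39480): x = 17635.

Final answer: x ≡ 17635 (mod 39480); the representative in [0, 39480) is 17635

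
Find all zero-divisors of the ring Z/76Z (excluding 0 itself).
An element a ∈ Z/76Z (with a ≠ 0) is a zero-divisor iff gcd(a, 76) > 1 (because a is a unit precisely when gcd(a, n) = 1, and in Z/nZ every nonzero, non-unit element is a zero-divisor). Scan a = 1, ..., 75 and keep those with gcd(a, 76) > 1:
  gcd(2, 76) = 2, gcd(4, 76) = 4, gcd(6, 76) = 2, gcd(8, 76) = 4, gcd(10, 76) = 2, gcd(12, 76) = 4, gcd(14, 76) = 2, gcd(16, 76) = 4, gcd(18, 76) = 2, gcd(19, 76) = 19, gcd(20, 76) = 4, gcd(22, 76) = 2, gcd(24, 76) = 4, gcd(26, 76) = 2, gcd(28, 76) = 4, gcd(30, 76) = 2, gcd(32, 76) = 4, gcd(34, 76) = 2, gcd(36, 76) = 4, gcd(38, 76) = 38, gcd(40, 76) = 4, gcd(42, 76) = 2, gcd(44, 76) = 4, gcd(46, 76) = 2, gcd(48, 76) = 4, gcd(50, 76) = 2, gcd(52, 76) = 4, gcd(54, 76) = 2, gcd(56, 76) = 4, gcd(57, 76) = 19, gcd(58, 76) = 2, gcd(60, 76) = 4, gcd(62, 76) = 2, gcd(64, 76) = 4, gcd(66, 76) = 2, gcd(68, 76) = 4, gcd(70, 76) = 2, gcd(72, 76) = 4, gcd(74, 76) = 2.
All other a ∈ {1, ..., 75} have gcd(a, 76) = 1 and are units. So the nonzero zero-divisors are exactly the 39 values of a appearing in this scan.

Final answer: nonzero zero-divisors of Z/76Z = {2, 4, 6, 8, 10, 12, 14, 16, 18, 19, 20, 22, 24, 26, 28, 30, 32, 34, 36, 38, 40, 42, 44, 46, 48, 50, 52, 54, 56, 57, 58, 60, 62, 64, 66, 68, 70, 72, 74}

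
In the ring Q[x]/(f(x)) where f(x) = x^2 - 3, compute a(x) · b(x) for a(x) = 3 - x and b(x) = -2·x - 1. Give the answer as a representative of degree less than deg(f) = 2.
a · b ≡ 3 - 5·x (mod f(x))

First multiply in Q[x] without reducing: a · b = 2·x^2 - 5·x - 3. Now divide by f(x) = x^2 - 3, eliminating the leading term at each step:
  leading term 2·x^2: subtract (2)·f(x) = 2·x^2 - 6, leaving 3 - 5·x
The degree is now < 2, so this is the remainder. Hence a · b ≡ 3 - 5·x in Q[x]/(f).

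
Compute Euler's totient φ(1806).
φ is multiplicative, with φ(p^e) = p^e − p^(e−1). Factorise 1806 = 2 · 3 · 7 · 43. Then
  φ(1806) = (2 − 1) · (3 − 1) · (7 − 1) · (43 − 1) = 1 · 2 · 6 · 42 = 504.

Final answer: φ(1806) = 504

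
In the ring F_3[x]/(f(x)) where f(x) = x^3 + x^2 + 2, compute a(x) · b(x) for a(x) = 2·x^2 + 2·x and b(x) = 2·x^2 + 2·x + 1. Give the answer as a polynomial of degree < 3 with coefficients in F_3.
a · b ≡ 2·x^2 + 1 (mod f(x))

Multiply as integer polynomials: a · b = 4·x^4 + 8·x^3 + 6·x^2 + 2·x. Reducing coefficients mod 3: a · b ≡ x^4 + 2·x^3 + 2·x. Now divide by f(x) = x^3 + x^2 + 2 in F_3[x], eliminating the leading term at each step:
  leading term x^4: subtract (x)·f(x) = x^4 + x^3 + 2·x, leaving x^3 (coefficients mod 3)
  leading term x^3: subtract (1)·f(x) = x^3 + x^2 + 2, leaving 2·x^2 + 1 (coefficients mod 3)
The degree is now < 3, so this is the remainder. Hence a · b ≡ 2·x^2 + 1 in F_3[x]/(f).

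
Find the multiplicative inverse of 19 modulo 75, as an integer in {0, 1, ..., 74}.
Apply the extended Euclidean algorithm to (75, 19), tracking rows (r, s, t) with s·75 + t·19 = r. Each division r_prev = q·r_cur + r_new produces the new row as (previous row) − q·(current row):
  row A: (75, 1, 0)   [1·75 + 0·19 = 75]
  row B: (19, 0, 1)   [0·75 + 1·19 = 19]
  75 = 3·19 + 18   → row C = row A − 3·row B = (18, 1, −3)   [check: 1·75 − 3·19 = 18]
  19 = 1·18 + 1   → row D = row B − 1·row C = (1, −1, 4)   [check: −1·75 + 4·19 = 1]
  18 = 18·1 + 0   → remainder 0, stop. gcd = 1 (last nonzero row D).
The gcd is 1, so 19 is invertible mod 75. The last nonzero row gives −1·75 + 4·19 = 1, so t = 4. So 19^(−1) ≡ 4 (mod 75). Verify: 19 · 4 = 76 ≡ 1 (mod 75). ✓

Final answer: 19^(−1) ≡ 4 (mod 75)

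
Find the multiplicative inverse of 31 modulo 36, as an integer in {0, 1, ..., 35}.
Apply the extended Euclidean algorithm to (36, 31), tracking rows (r, s, t) with s·36 + t·31 = r. Each division r_prev = q·r_cur + r_new produces the new row as (previous row) − q·(current row):
  row A: (36, 1, 0)   [1·36 + 0·31 = 36]
  row B: (31, 0, 1)   [0·36 + 1·31 = 31]
  36 = 1·31 + 5   → row C = row A − 1·row B = (5, 1, −1)   [check: 1·36 − 1·31 = 5]
  31 = 6·5 + 1   → row D = row B − 6·row C = (1, −6, 7)   [check: −6·36 + 7·31 = 1]
  5 = 5·1 + 0   → remainder 0, stop. gcd = 1 (last nonzero row D).
The gcd is 1, so 31 is invertible mod 36. The last nonzero row gives −6·36 + 7·31 = 1, so t = 7. So 31^(−1) ≡ 7 (mod 36). Verify: 31 · 7 = 217 ≡ 1 (mod 36). ✓

Final answer: 31^(−1) ≡ 7 (mod 36)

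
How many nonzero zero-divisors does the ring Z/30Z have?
Z/30Z has 21 nonzero zero-divisors

In Z/30Z each nonzero element is either a unit (gcd with 30 is 1) or a zero-divisor (gcd > 1). The number of units is φ(30): factorise 30 = 2 · 3 · 5, so φ(30) = (2 − 1) · (3 − 1) · (5 − 1) = 1 · 2 · 4 = 8. The nonzero elements number 30 − 1 = 29. Hence the nonzero zero-divisors number 29 − 8 = 21.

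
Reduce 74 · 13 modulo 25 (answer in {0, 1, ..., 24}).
12

Reduce the factors first: 74 ≡ 24 (mod 25), so 74 · 13 ≡ 24 · 13 (mod 25). 24 · 13 = 312. Dividing by 25: 312 = 12·25 + 12. So (74 · 13) mod 25 = 12.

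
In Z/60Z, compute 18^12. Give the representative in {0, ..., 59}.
Use repeated squaring. Binary(12) = 1100. Walk through the bits of the exponent 12 left-to-right: at each bit after the leading one, square the running value, then multiply by 18 if the bit is 1 (always reducing mod 60):
  bit 1 = 1 (leading): start with 18.
  bit 2 = 1: square 18^2 = 324 ≡ 24; bit is 1, so multiply 24·18 = 432 ≡ 12 (mod 60).
  bit 3 = 0: square 12^2 = 144 ≡ 24 (mod 60).
  bit 4 = 0: square 24^2 = 576 ≡ 36 (mod 60).
Final value: 18^12 ≡ 36 (mod 60).

Final answer: 36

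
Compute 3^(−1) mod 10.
Apply the extended Euclidean algorithm to (10, 3), tracking rows (r, s, t) with s·10 + t·3 = r. Each division r_prev = q·r_cur + r_new produces the new row as (previous row) − q·(current row):
  row A: (10, 1, 0)   [1·10 + 0·3 = 10]
  row B: (3, 0, 1)   [0·10 + 1·3 = 3]
  10 = 3·3 + 1   → row C = row A − 3·row B = (1, 1, −3)   [check: 1·10 − 3·3 = 1]
  3 = 3·1 + 0   → remainder 0, stop. gcd = 1 (last nonzero row C).
The gcd is 1, so 3 is invertible mod 10. The last nonzero row gives 1·10 − 3·3 = 1, so t = −3. So 3^(−1) ≡ −3 ≡ 7 (mod 10). Verify: 3 · 7 = 21 ≡ 1 (mod 10). ✓

Final answer: 3^(−1) ≡ 7 (mod 10)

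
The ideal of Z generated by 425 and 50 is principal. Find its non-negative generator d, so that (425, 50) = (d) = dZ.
In the PID Z, (a, b) is generated by gcd(a, b). Compute gcd(425, 50) with the extended Euclidean algorithm, tracking rows (r, s, t) with s·425 + t·50 = r:
  row A: (425, 1, 0)   [1·425 + 0·50 = 425]
  row B: (50, 0, 1)   [0·425 + 1·50 = 50]
  425 = 8·50 + 25   → row C = row A − 8·row B = (25, 1, −8)   [check: 1·425 − 8·50 = 25]
  50 = 2·25 + 0   → remainder 0, stop. gcd = 25 (last nonzero row C).
So gcd(425, 50) = 25, with Bézout identity 1·425 − 8·50 = 25. Containment (⊇): the Bézout identity exhibits 25 as an element of (425, 50), giving (25) ⊆ (425, 50). Containment (⊆): since 25 | 425 and 25 | 50 (425 = 25·17, 50 = 25·2), every Z-linear combination of 425 and 50 is divisible by 25, so (425, 50) ⊆ (25). Therefore (425, 50) = (25), d = 25.

Final answer: (425, 50) = (25); d = 25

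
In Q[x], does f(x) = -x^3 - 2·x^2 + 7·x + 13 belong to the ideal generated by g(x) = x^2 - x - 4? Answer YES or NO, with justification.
NO

In Q[x] the ideal (g) consists of all multiples of g, so f ∈ (g) iff g | f, i.e. iff the remainder of f on division by g is 0. Divide f by g (g is monic, so eliminate the leading term of the running remainder at each step):
  leading term -x^3: subtract (-x)·g(x) = -x^3 + x^2 + 4·x, leaving -3·x^2 + 3·x + 13
  leading term -3·x^2: subtract (-3)·g(x) = -3·x^2 + 3·x + 12, leaving 1
The remainder r(x) = 1 ≠ 0 (and deg r < deg g), so g ∤ f, i.e. f ∉ (g).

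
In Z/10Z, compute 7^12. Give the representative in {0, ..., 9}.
Use repeated squaring. Binary(12) = 1100. Walk through the bits of the exponent 12 left-to-right: at each bit after the leading one, square the running value, then multiply by 7 if the bit is 1 (always reducing mod 10):
  bit 1 = 1 (leading): start with 7.
  bit 2 = 1: square 7^2 = 49 ≡ 9; bit is 1, so multiply 9·7 = 63 ≡ 3 (mod 10).
  bit 3 = 0: square 3^2 = 9 (mod 10).
  bit 4 = 0: square 9^2 = 81 ≡ 1 (mod 10).
Final value: 7^12 ≡ 1 (mod 10).

Final answer: 1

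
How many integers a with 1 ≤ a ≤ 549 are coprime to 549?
The number of a ∈ {1, ..., 549} with gcd(a, 549) = 1 is by definition Euler's totient φ(549). φ is multiplicative, with φ(p^e) = p^e − p^(e−1). Factorise 549 = 3^2 · 61. Then
  φ(549) = (3^2 − 3^1) · (61 − 1) = 6 · 60 = 360.
So there are 360 such integers.

Final answer: 360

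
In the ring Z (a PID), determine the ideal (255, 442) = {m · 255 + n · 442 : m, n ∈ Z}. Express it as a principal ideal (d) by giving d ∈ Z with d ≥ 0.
In the PID Z, (a, b) is generated by gcd(a, b). Compute gcd(442, 255) with the extended Euclidean algorithm, tracking rows (r, s, t) with s·442 + t·255 = r:
  row A: (442, 1, 0)   [1·442 + 0·255 = 442]
  row B: (255, 0, 1)   [0·442 + 1·255 = 255]
  442 = 1·255 + 187   → row C = row A − 1·row B = (187, 1, −1)   [check: 1·442 − 1·255 = 187]
  255 = 1·187 + 68   → row D = row B − 1·row C = (68, −1, 2)   [check: −1·442 + 2·255 = 68]
  187 = 2·68 + 51   → row E = row C − 2·row D = (51, 3, −5)   [check: 3·442 − 5·255 = 51]
  68 = 1·51 + 17   → row F = row D − 1·row E = (17, −4, 7)   [check: −4·442 + 7·255 = 17]
  51 = 3·17 + 0   → remainder 0, stop. gcd = 17 (last nonzero row F).
So gcd(255, 442) = 17, with Bézout identity −4·442 + 7·255 = 17. Containment (⊇): the Bézout identity exhibits 17 as an element of (255, 442), giving (17) ⊆ (255, 442). Containment (⊆): since 17 | 255 and 17 | 442 (255 = 17·15, 442 = 17·26), every Z-linear combination of 255 and 442 is divisible by 17, so (255, 442) ⊆ (17). Therefore (255, 442) = (17), d = 17.

Final answer: (255, 442) = (17); d = 17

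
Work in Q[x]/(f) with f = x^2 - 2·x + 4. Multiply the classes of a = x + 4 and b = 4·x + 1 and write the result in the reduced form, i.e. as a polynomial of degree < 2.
a · b ≡ 25·x - 12 (mod f(x))

First multiply in Q[x] without reducing: a · b = 4·x^2 + 17·x + 4. Now divide by f(x) = x^2 - 2·x + 4, eliminating the leading term at each step:
  leading term 4·x^2: subtract (4)·f(x) = 4·x^2 - 8·x + 16, leaving 25·x - 12
The degree is now < 2, so this is the remainder. Hence a · b ≡ 25·x - 12 in Q[x]/(f).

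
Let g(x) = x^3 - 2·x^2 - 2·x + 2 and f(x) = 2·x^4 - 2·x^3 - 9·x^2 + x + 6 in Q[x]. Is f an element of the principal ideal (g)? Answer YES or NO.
NO

In Q[x] the ideal (g) consists of all multiples of g, so f ∈ (g) iff g | f, i.e. iff the remainder of f on division by g is 0. Divide f by g (g is monic, so eliminate the leading term of the running remainder at each step):
  leading term 2·x^4: subtract (2·x)·g(x) = 2·x^4 - 4·x^3 - 4·x^2 + 4·x, leaving 2·x^3 - 5·x^2 - 3·x + 6
  leading term 2·x^3: subtract (2)·g(x) = 2·x^3 - 4·x^2 - 4·x + 4, leaving -x^2 + x + 2
The remainder r(x) = -x^2 + x + 2 ≠ 0 (and deg r < deg g), so g ∤ f, i.e. f ∉ (g).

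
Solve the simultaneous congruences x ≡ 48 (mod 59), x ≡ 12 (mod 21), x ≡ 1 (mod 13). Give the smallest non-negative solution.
x ≡ 6774 (mod 16107); the representative in [0, 16107) is 6774

The moduli 59, 21, 13 are pairwise coprime, so by the CRT there is a unique solution mod 59·21·13 = 16107.
Solve by successive substitution. Start with x ≡ 48 (mod 59).
  Combine with x ≡ 12 (mod 21): write x = 48 + 59·t and require 48 + 59·t ≡ 12 (mod 21), i.e. 59·t ≡ 12 − 48 ≡ 6 (mod 21). Since 59^(−1) ≡ 5 (mod 21) (59 ≡ 17 (mod 21)), t ≡ 5·6 ≡ 9 (mod 21). So x ≡ 48 + 59·9 = 579 (mod 1239).
  Combine with x ≡ 1 (mod 13): write x = 579 + 1239·t and require 579 + 1239·t ≡ 1 (mod 13), i.e. 1239·t ≡ 1 − 579 ≡ 7 (mod 13). Since 1239^(−1) ≡ 10 (mod 13) (1239 ≡ 4 (mod 13)), t ≡ 10·7 ≡ 5 (mod 13). So x ≡ 579 + 1239·5 = 6774 (mod 16107).
Unique solution in [0, 16107): x = 6774.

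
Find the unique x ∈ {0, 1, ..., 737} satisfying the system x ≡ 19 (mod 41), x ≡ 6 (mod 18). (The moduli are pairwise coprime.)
x ≡ 60 (mod 738); the representative in [0, 738) is 60

The moduli 41, 18 are pairwise coprime, so by the CRT there is a unique solution mod 41·18 = 738.
Solve by successive substitution. Start with x ≡ 19 (mod 41).
  Combine with x ≡ 6 (mod 18): write x = 19 + 41·t and require 19 + 41·t ≡ 6 (mod 18), i.e. 41·t ≡ 6 − 19 ≡ 5 (mod 18). Since 41^(−1) ≡ 11 (mod 18) (41 ≡ 5 (mod 18)), t ≡ 11·5 ≡ 1 (mod 18). So x ≡ 19 + 41·1 = 60 (mod 738).
Unique solution in [0, 738): x = 60.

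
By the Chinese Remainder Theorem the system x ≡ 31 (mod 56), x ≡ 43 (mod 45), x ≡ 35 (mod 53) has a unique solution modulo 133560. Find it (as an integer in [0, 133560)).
x ≡ 93103 (mod 133560); the representative in [0, 133560) is 93103

The moduli 56, 45, 53 are pairwise coprime, so by the CRT there is a unique solution mod 56·45·53 = 133560.
Solve by successive substitution. Start with x ≡ 31 (mod 56).
  Combine with x ≡ 43 (mod 45): write x = 31 + 56·t and require 31 + 56·t ≡ 43 (mod 45), i.e. 56·t ≡ 43 − 31 ≡ 12 (mod 45). Since 56^(−1) ≡ 41 (mod 45) (56 ≡ 11 (mod 45)), t ≡ 41·12 ≡ 42 (mod 45). So x ≡ 31 + 56·42 = 2383 (mod 2520).
  Combine with x ≡ 35 (mod 53): write x = 2383 + 2520·t and require 2383 + 2520·t ≡ 35 (mod 53), i.e. 2520·t ≡ 35 − 2383 ≡ 37 (mod 53). Since 2520^(−1) ≡ 11 (mod 53) (2520 ≡ 29 (mod 53)), t ≡ 11·37 ≡ 36 (mod 53). So x ≡ 2383 + 2520·36 = 93103 (mod 133560).
Unique solution in [0, 133560): x = 93103.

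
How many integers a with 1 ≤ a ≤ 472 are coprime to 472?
The number of a ∈ {1, ..., 472} with gcd(a, 472) = 1 is by definition Euler's totient φ(472). φ is multiplicative, with φ(p^e) = p^e − p^(e−1). Factorise 472 = 2^3 · 59. Then
  φ(472) = (2^3 − 2^2) · (59 − 1) = 4 · 58 = 232.
So there are 232 such integers.

Final answer: 232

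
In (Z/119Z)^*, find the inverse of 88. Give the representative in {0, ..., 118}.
Apply the extended Euclidean algorithm to (119, 88), tracking rows (r, s, t) with s·119 + t·88 = r. Each division r_prev = q·r_cur + r_new produces the new row as (previous row) − q·(current row):
  row A: (119, 1, 0)   [1·119 + 0·88 = 119]
  row B: (88, 0, 1)   [0·119 + 1·88 = 88]
  119 = 1·88 + 31   → row C = row A − 1·row B = (31, 1, −1)   [check: 1·119 − 1·88 = 31]
  88 = 2·31 + 26   → row D = row B − 2·row C = (26, −2, 3)   [check: −2·119 + 3·88 = 26]
  31 = 1·26 + 5   → row E = row C − 1·row D = (5, 3, −4)   [check: 3·119 − 4·88 = 5]
  26 = 5·5 + 1   → row F = row D − 5·row E = (1, −17, 23)   [check: −17·119 + 23·88 = 1]
  5 = 5·1 + 0   → remainder 0, stop. gcd = 1 (last nonzero row F).
The gcd is 1, so 88 is invertible mod 119. The last nonzero row gives −17·119 + 23·88 = 1, so t = 23. So 88^(−1) ≡ 23 (mod 119). Verify: 88 · 23 = 2024 ≡ 1 (mod 119). ✓

Final answer: 88^(−1) ≡ 23 (mod 119)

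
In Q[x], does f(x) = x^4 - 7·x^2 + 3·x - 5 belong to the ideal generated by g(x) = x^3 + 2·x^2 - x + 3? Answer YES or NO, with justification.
In Q[x] the ideal (g) consists of all multiples of g, so f ∈ (g) iff g | f, i.e. iff the remainder of f on division by g is 0. Divide f by g (g is monic, so eliminate the leading term of the running remainder at each step):
  leading term x^4: subtract (x)·g(x) = x^4 + 2·x^3 - x^2 + 3·x, leaving -2·x^3 - 6·x^2 - 5
  leading term -2·x^3: subtract (-2)·g(x) = -2·x^3 - 4·x^2 + 2·x - 6, leaving -2·x^2 - 2·x + 1
The remainder r(x) = -2·x^2 - 2·x + 1 ≠ 0 (and deg r < deg g), so g ∤ f, i.e. f ∉ (g).

Final answer: NO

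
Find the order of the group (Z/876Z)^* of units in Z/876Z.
(Z/876Z)^* consists of the classes a with gcd(a, 876) = 1, so its order is φ(876). φ is multiplicative, with φ(p^e) = p^e − p^(e−1). Factorise 876 = 2^2 · 3 · 73. Then
  φ(876) = (2^2 − 2^1) · (3 − 1) · (73 − 1) = 2 · 2 · 72 = 288.
Thus |(Z/876Z)^*| = 288.

Final answer: |(Z/876Z)^*| = 288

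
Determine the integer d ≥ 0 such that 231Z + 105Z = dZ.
In the PID Z, (a, b) is generated by gcd(a, b). Compute gcd(231, 105) with the extended Euclidean algorithm, tracking rows (r, s, t) with s·231 + t·105 = r:
  row A: (231, 1, 0)   [1·231 + 0·105 = 231]
  row B: (105, 0, 1)   [0·231 + 1·105 = 105]
  231 = 2·105 + 21   → row C = row A − 2·row B = (21, 1, −2)   [check: 1·231 − 2·105 = 21]
  105 = 5·21 + 0   → remainder 0, stop. gcd = 21 (last nonzero row C).
So gcd(231, 105) = 21, with Bézout identity 1·231 − 2·105 = 21. Containment (⊇): the Bézout identity exhibits 21 as an element of (231, 105), giving (21) ⊆ (231, 105). Containment (⊆): since 21 | 231 and 21 | 105 (231 = 21·11, 105 = 21·5), every Z-linear combination of 231 and 105 is divisible by 21, so (231, 105) ⊆ (21). Therefore (231, 105) = (21), d = 21.

Final answer: (231, 105) = (21); d = 21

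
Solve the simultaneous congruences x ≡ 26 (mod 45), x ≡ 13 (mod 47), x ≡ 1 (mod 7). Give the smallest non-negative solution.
The moduli 45, 47, 7 are pairwise coprime, so by the CRT there is a unique solution mod 45·47·7 = 14805.
Solve by successive substitution. Start with x ≡ 26 (mod 45).
  Combine with x ≡ 13 (mod 47): write x = 26 + 45·t and require 26 + 45·t ≡ 13 (mod 47), i.e. 45·t ≡ 13 − 26 ≡ 34 (mod 47). Since 45^(−1) ≡ 23 (mod 47), t ≡ 23·34 ≡ 30 (mod 47). So x ≡ 26 + 45·30 = 1376 (mod 2115).
  Combine with x ≡ 1 (mod 7): write x = 1376 + 2115·t and require 1376 + 2115·t ≡ 1 (mod 7), i.e. 2115·t ≡ 1 − 1376 ≡ 4 (mod 7). Since 2115^(−1) ≡ 1 (mod 7) (2115 ≡ 1 (mod 7)), t ≡ 1·4 ≡ 4 (mod 7). So x ≡ 1376 + 2115·4 = 9836 (mod 14805).
Unique solution in [0, 14805): x = 9836.

Final answer: x ≡ 9836 (mod 14805); the representative in [0, 14805) is 9836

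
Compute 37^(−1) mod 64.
Apply the extended Euclidean algorithm to (64, 37), tracking rows (r, s, t) with s·64 + t·37 = r. Each division r_prev = q·r_cur + r_new produces the new row as (previous row) − q·(current row):
  row A: (64, 1, 0)   [1·64 + 0·37 = 64]
  row B: (37, 0, 1)   [0·64 + 1·37 = 37]
  64 = 1·37 + 27   → row C = row A − 1·row B = (27, 1, −1)   [check: 1·64 − 1·37 = 27]
  37 = 1·27 + 10   → row D = row B − 1·row C = (10, −1, 2)   [check: −1·64 + 2·37 = 10]
  27 = 2·10 + 7   → row E = row C − 2·row D = (7, 3, −5)   [check: 3·64 − 5·37 = 7]
  10 = 1·7 + 3   → row F = row D − 1·row E = (3, −4, 7)   [check: −4·64 + 7·37 = 3]
  7 = 2·3 + 1   → row G = row E − 2·row F = (1, 11, −19)   [check: 11·64 − 19·37 = 1]
  3 = 3·1 + 0   → remainder 0, stop. gcd = 1 (last nonzero row G).
The gcd is 1, so 37 is invertible mod 64. The last nonzero row gives 11·64 − 19·37 = 1, so t = −19. So 37^(−1) ≡ −19 ≡ 45 (mod 64). Verify: 37 · 45 = 1665 ≡ 1 (mod 64). ✓

Final answer: 37^(−1) ≡ 45 (mod 64)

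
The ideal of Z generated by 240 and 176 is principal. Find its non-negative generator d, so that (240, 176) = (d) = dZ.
In the PID Z, (a, b) is generated by gcd(a, b). Compute gcd(240, 176) with the extended Euclidean algorithm, tracking rows (r, s, t) with s·240 + t·176 = r:
  row A: (240, 1, 0)   [1·240 + 0·176 = 240]
  row B: (176, 0, 1)   [0·240 + 1·176 = 176]
  240 = 1·176 + 64   → row C = row A − 1·row B = (64, 1, −1)   [check: 1·240 − 1·176 = 64]
  176 = 2·64 + 48   → row D = row B − 2·row C = (48, −2, 3)   [check: −2·240 + 3·176 = 48]
  64 = 1·48 + 16   → row E = row C − 1·row D = (16, 3, −4)   [check: 3·240 − 4·176 = 16]
  48 = 3·16 + 0   → remainder 0, stop. gcd = 16 (last nonzero row E).
So gcd(240, 176) = 16, with Bézout identity 3·240 − 4·176 = 16. Containment (⊇): the Bézout identity exhibits 16 as an element of (240, 176), giving (16) ⊆ (240, 176). Containment (⊆): since 16 | 240 and 16 | 176 (240 = 16·15, 176 = 16·11), every Z-linear combination of 240 and 176 is divisible by 16, so (240, 176) ⊆ (16). Therefore (240, 176) = (16), d = 16.

Final answer: (240, 176) = (16); d = 16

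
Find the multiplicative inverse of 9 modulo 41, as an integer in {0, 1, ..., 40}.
9^(−1) ≡ 32 (mod 41)

Apply the extended Euclidean algorithm to (41, 9), tracking rows (r, s, t) with s·41 + t·9 = r. Each division r_prev = q·r_cur + r_new produces the new row as (previous row) − q·(current row):
  row A: (41, 1, 0)   [1·41 + 0·9 = 41]
  row B: (9, 0, 1)   [0·41 + 1·9 = 9]
  41 = 4·9 + 5   → row C = row A − 4·row B = (5, 1, −4)   [check: 1·41 − 4·9 = 5]
  9 = 1·5 + 4   → row D = row B − 1·row C = (4, −1, 5)   [check: −1·41 + 5·9 = 4]
  5 = 1·4 + 1   → row E = row C − 1·row D = (1, 2, −9)   [check: 2·41 − 9·9 = 1]
  4 = 4·1 + 0   → remainder 0, stop. gcd = 1 (last nonzero row E).
The gcd is 1, so 9 is invertible mod 41. The last nonzero row gives 2·41 − 9·9 = 1, so t = −9. So 9^(−1) ≡ −9 ≡ 32 (mod 41). Verify: 9 · 32 = 288 ≡ 1 (mod 41). ✓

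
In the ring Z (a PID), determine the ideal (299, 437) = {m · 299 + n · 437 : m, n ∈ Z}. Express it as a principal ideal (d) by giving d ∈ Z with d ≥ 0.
In the PID Z, (a, b) is generated by gcd(a, b). Compute gcd(437, 299) with the extended Euclidean algorithm, tracking rows (r, s, t) with s·437 + t·299 = r:
  row A: (437, 1, 0)   [1·437 + 0·299 = 437]
  row B: (299, 0, 1)   [0·437 + 1·299 = 299]
  437 = 1·299 + 138   → row C = row A − 1·row B = (138, 1, −1)   [check: 1·437 − 1·299 = 138]
  299 = 2·138 + 23   → row D = row B − 2·row C = (23, −2, 3)   [check: −2·437 + 3·299 = 23]
  138 = 6·23 + 0   → remainder 0, stop. gcd = 23 (last nonzero row D).
So gcd(299, 437) = 23, with Bézout identity −2·437 + 3·299 = 23. Containment (⊇): the Bézout identity exhibits 23 as an element of (299, 437), giving (23) ⊆ (299, 437). Containment (⊆): since 23 | 299 and 23 | 437 (299 = 23·13, 437 = 23·19), every Z-linear combination of 299 and 437 is divisible by 23, so (299, 437) ⊆ (23). Therefore (299, 437) = (23), d = 23.

Final answer: (299, 437) = (23); d = 23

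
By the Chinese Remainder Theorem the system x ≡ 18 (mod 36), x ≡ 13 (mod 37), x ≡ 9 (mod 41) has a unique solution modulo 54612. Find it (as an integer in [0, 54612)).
x ≡ 12186 (mod 54612); the representative in [0, 54612) is 12186

The moduli 36, 37, 41 are pairwise coprime, so by the CRT there is a unique solution mod 36·37·41 = 54612.
Solve by successive substitution. Start with x ≡ 18 (mod 36).
  Combine with x ≡ 13 (mod 37): write x = 18 + 36·t and require 18 + 36·t ≡ 13 (mod 37), i.e. 36·t ≡ 13 − 18 ≡ 32 (mod 37). Since 36^(−1) ≡ 36 (mod 37), t ≡ 36·32 ≡ 5 (mod 37). So x ≡ 18 + 36·5 = 198 (mod 1332).
  Combine with x ≡ 9 (mod 41): write x = 198 + 1332·t and require 198 + 1332·t ≡ 9 (mod 41), i.e. 1332·t ≡ 9 − 198 ≡ 16 (mod 41). Since 1332^(−1) ≡ 39 (mod 41) (1332 ≡ 20 (mod 41)), t ≡ 39·16 ≡ 9 (mod 41). So x ≡ 198 + 1332·9 = 12186 (mod 54612).
Unique solution in [0, 54612): x = 12186.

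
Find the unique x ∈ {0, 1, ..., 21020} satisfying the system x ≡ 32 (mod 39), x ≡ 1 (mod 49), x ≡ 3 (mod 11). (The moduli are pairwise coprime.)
The moduli 39, 49, 11 are pairwise coprime, so by the CRT there is a unique solution mod 39·49·11 = 21021.
Solve by successive substitution. Start with x ≡ 32 (mod 39).
  Combine with x ≡ 1 (mod 49): write x = 32 + 39·t and require 32 + 39·t ≡ 1 (mod 49), i.e. 39·t ≡ 1 − 32 ≡ 18 (mod 49). Since 39^(−1) ≡ 44 (mod 49), t ≡ 44·18 ≡ 8 (mod 49). So x ≡ 32 + 39·8 = 344 (mod 1911).
  Combine with x ≡ 3 (mod 11): write x = 344 + 1911·t and require 344 + 1911·t ≡ 3 (mod 11), i.e. 1911·t ≡ 3 − 344 ≡ 0 (mod 11). Since 1911^(−1) ≡ 7 (mod 11) (1911 ≡ 8 (mod 11)), t ≡ 7·0 ≡ 0 (mod 11). So x ≡ 344 + 1911·0 = 344 (mod 21021).
Unique solution in [0, 21021): x = 344.

Final answer: x ≡ 344 (mod 21021); the representative in [0, 21021) is 344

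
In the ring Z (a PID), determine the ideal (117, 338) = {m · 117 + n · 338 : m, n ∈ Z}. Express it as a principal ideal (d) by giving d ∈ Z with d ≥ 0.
In the PID Z, (a, b) is generated by gcd(a, b). Compute gcd(338, 117) with the extended Euclidean algorithm, tracking rows (r, s, t) with s·338 + t·117 = r:
  row A: (338, 1, 0)   [1·338 + 0·117 = 338]
  row B: (117, 0, 1)   [0·338 + 1·117 = 117]
  338 = 2·117 + 104   → row C = row A − 2·row B = (104, 1, −2)   [check: 1·338 − 2·117 = 104]
  117 = 1·104 + 13   → row D = row B − 1·row C = (13, −1, 3)   [check: −1·338 + 3·117 = 13]
  104 = 8·13 + 0   → remainder 0, stop. gcd = 13 (last nonzero row D).
So gcd(117, 338) = 13, with Bézout identity −1·338 + 3·117 = 13. Containment (⊇): the Bézout identity exhibits 13 as an element of (117, 338), giving (13) ⊆ (117, 338). Containment (⊆): since 13 | 117 and 13 | 338 (117 = 13·9, 338 = 13·26), every Z-linear combination of 117 and 338 is divisible by 13, so (117, 338) ⊆ (13). Therefore (117, 338) = (13), d = 13.

Final answer: (117, 338) = (13); d = 13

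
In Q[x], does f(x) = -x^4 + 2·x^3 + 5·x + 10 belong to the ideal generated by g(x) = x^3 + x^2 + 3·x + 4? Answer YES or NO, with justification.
In Q[x] the ideal (g) consists of all multiples of g, so f ∈ (g) iff g | f, i.e. iff the remainder of f on division by g is 0. Divide f by g (g is monic, so eliminate the leading term of the running remainder at each step):
  leading term -x^4: subtract (-x)·g(x) = -x^4 - x^3 - 3·x^2 - 4·x, leaving 3·x^3 + 3·x^2 + 9·x + 10
  leading term 3·x^3: subtract (3)·g(x) = 3·x^3 + 3·x^2 + 9·x + 12, leaving -2
The remainder r(x) = -2 ≠ 0 (and deg r < deg g), so g ∤ f, i.e. f ∉ (g).

Final answer: NO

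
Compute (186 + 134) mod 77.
Reduce the summands first: 186 ≡ 32, 134 ≡ 57 (mod 77), so 186 + 134 ≡ 32 + 57 (mod 77). 32 + 57 = 89; 89 = 1·77 + 12, so (186 + 134) mod 77 = 12.

Final answer: 12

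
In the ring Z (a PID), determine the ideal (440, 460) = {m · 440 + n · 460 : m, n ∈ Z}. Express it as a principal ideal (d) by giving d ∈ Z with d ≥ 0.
(440, 460) = (20); d = 20

In the PID Z, (a, b) is generated by gcd(a, b). Compute gcd(460, 440) with the extended Euclidean algorithm, tracking rows (r, s, t) with s·460 + t·440 = r:
  row A: (460, 1, 0)   [1·460 + 0·440 = 460]
  row B: (440, 0, 1)   [0·460 + 1·440 = 440]
  460 = 1·440 + 20   → row C = row A − 1·row B = (20, 1, −1)   [check: 1·460 − 1·440 = 20]
  440 = 22·20 + 0   → remainder 0, stop. gcd = 20 (last nonzero row C).
So gcd(440, 460) = 20, with Bézout identity 1·460 − 1·440 = 20. Containment (⊇): the Bézout identity exhibits 20 as an element of (440, 460), giving (20) ⊆ (440, 460). Containment (⊆): since 20 | 440 and 20 | 460 (440 = 20·22, 460 = 20·23), every Z-linear combination of 440 and 460 is divisible by 20, so (440, 460) ⊆ (20). Therefore (440, 460) = (20), d = 20.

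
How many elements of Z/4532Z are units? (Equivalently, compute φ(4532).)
Z/4532Z has φ(4532) = 2040 units

An element a ∈ Z/4532Z is a unit iff gcd(a, 4532) = 1, so the number of units is φ(4532). φ is multiplicative, with φ(p^e) = p^e − p^(e−1). Factorise 4532 = 2^2 · 11 · 103. Then
  φ(4532) = (2^2 − 2^1) · (11 − 1) · (103 − 1) = 2 · 10 · 102 = 2040.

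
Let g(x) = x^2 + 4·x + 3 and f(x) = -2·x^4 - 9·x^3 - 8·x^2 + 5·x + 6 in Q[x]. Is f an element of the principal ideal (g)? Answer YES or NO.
In Q[x] the ideal (g) consists of all multiples of g, so f ∈ (g) iff g | f, i.e. iff the remainder of f on division by g is 0. Divide f by g (g is monic, so eliminate the leading term of the running remainder at each step):
  leading term -2·x^4: subtract (-2·x^2)·g(x) = -2·x^4 - 8·x^3 - 6·x^2, leaving -x^3 - 2·x^2 + 5·x + 6
  leading term -x^3: subtract (-x)·g(x) = -x^3 - 4·x^2 - 3·x, leaving 2·x^2 + 8·x + 6
  leading term 2·x^2: subtract (2)·g(x) = 2·x^2 + 8·x + 6, leaving 0
The remainder is 0, so f(x) = g(x) · h(x) with h(x) = -2·x^2 - x + 2. Hence g | f, i.e. f ∈ (g).

Final answer: YES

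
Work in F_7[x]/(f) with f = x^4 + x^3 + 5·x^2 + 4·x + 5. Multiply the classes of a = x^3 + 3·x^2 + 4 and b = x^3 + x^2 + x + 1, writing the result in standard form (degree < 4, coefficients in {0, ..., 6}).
a · b ≡ 3·x^2 + 5·x + 3 (mod f(x))

Multiply as integer polynomials: a · b = x^6 + 4·x^5 + 4·x^4 + 8·x^3 + 7·x^2 + 4·x + 4. Reducing coefficients mod 7: a · b ≡ x^6 + 4·x^5 + 4·x^4 + x^3 + 4·x + 4. Now divide by f(x) = x^4 + x^3 + 5·x^2 + 4·x + 5 in F_7[x], eliminating the leading term at each step:
  leading term x^6: subtract (x^2)·f(x) = x^6 + x^5 + 5·x^4 + 4·x^3 + 5·x^2, leaving 3·x^5 + 6·x^4 + 4·x^3 + 2·x^2 + 4·x + 4 (coefficients mod 7)
  leading term 3·x^5: subtract (3·x)·f(x) = 3·x^5 + 3·x^4 + x^3 + 5·x^2 + x, leaving 3·x^4 + 3·x^3 + 4·x^2 + 3·x + 4 (coefficients mod 7)
  leading term 3·x^4: subtract (3)·f(x) = 3·x^4 + 3·x^3 + x^2 + 5·x + 1, leaving 3·x^2 + 5·x + 3 (coefficients mod 7)
The degree is now < 4, so this is the remainder. Hence a · b ≡ 3·x^2 + 5·x + 3 in F_7[x]/(f).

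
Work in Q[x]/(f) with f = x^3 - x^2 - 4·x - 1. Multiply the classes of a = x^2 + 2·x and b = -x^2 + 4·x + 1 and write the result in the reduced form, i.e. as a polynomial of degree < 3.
First multiply in Q[x] without reducing: a · b = -x^4 + 2·x^3 + 9·x^2 + 2·x. Now divide by f(x) = x^3 - x^2 - 4·x - 1, eliminating the leading term at each step:
  leading term -x^4: subtract (-x)·f(x) = -x^4 + x^3 + 4·x^2 + x, leaving x^3 + 5·x^2 + x
  leading term x^3: subtract (1)·f(x) = x^3 - x^2 - 4·x - 1, leaving 6·x^2 + 5·x + 1
The degree is now < 3, so this is the remainder. Hence a · b ≡ 6·x^2 + 5·x + 1 in Q[x]/(f).

Final answer: a · b ≡ 6·x^2 + 5·x + 1 (mod f(x))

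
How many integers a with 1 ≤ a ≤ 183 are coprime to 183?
The number of a ∈ {1, ..., 183} with gcd(a, 183) = 1 is by definition Euler's totient φ(183). φ is multiplicative, with φ(p^e) = p^e − p^(e−1). Factorise 183 = 3 · 61. Then
  φ(183) = (3 − 1) · (61 − 1) = 2 · 60 = 120.
So there are 120 such integers.

Final answer: 120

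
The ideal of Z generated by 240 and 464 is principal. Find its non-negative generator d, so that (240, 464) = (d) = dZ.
In the PID Z, (a, b) is generated by gcd(a, b). Compute gcd(464, 240) with the extended Euclidean algorithm, tracking rows (r, s, t) with s·464 + t·240 = r:
  row A: (464, 1, 0)   [1·464 + 0·240 = 464]
  row B: (240, 0, 1)   [0·464 + 1·240 = 240]
  464 = 1·240 + 224   → row C = row A − 1·row B = (224, 1, −1)   [check: 1·464 − 1·240 = 224]
  240 = 1·224 + 16   → row D = row B − 1·row C = (16, −1, 2)   [check: −1·464 + 2·240 = 16]
  224 = 14·16 + 0   → remainder 0, stop. gcd = 16 (last nonzero row D).
So gcd(240, 464) = 16, with Bézout identity −1·464 + 2·240 = 16. Containment (⊇): the Bézout identity exhibits 16 as an element of (240, 464), giving (16) ⊆ (240, 464). Containment (⊆): since 16 | 240 and 16 | 464 (240 = 16·15, 464 = 16·29), every Z-linear combination of 240 and 464 is divisible by 16, so (240, 464) ⊆ (16). Therefore (240, 464) = (16), d = 16.

Final answer: (240, 464) = (16); d = 16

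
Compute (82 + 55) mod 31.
Reduce the summands first: 82 ≡ 20, 55 ≡ 24 (mod 31), so 82 + 55 ≡ 20 + 24 (mod 31). 20 + 24 = 44; 44 = 1·31 + 13, so (82 + 55) mod 31 = 13.

Final answer: 13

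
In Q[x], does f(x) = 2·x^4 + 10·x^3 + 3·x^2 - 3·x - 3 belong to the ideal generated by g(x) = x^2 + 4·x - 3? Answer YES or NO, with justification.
In Q[x] the ideal (g) consists of all multiples of g, so f ∈ (g) iff g | f, i.e. iff the remainder of f on division by g is 0. Divide f by g (g is monic, so eliminate the leading term of the running remainder at each step):
  leading term 2·x^4: subtract (2·x^2)·g(x) = 2·x^4 + 8·x^3 - 6·x^2, leaving 2·x^3 + 9·x^2 - 3·x - 3
  leading term 2·x^3: subtract (2·x)·g(x) = 2·x^3 + 8·x^2 - 6·x, leaving x^2 + 3·x - 3
  leading term x^2: subtract (1)·g(x) = x^2 + 4·x - 3, leaving -x
The remainder r(x) = -x ≠ 0 (and deg r < deg g), so g ∤ f, i.e. f ∉ (g).

Final answer: NO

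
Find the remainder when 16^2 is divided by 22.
Use repeated squaring. Binary(2) = 10. Walk through the bits of the exponent 2 left-to-right: at each bit after the leading one, square the running value, then multiply by 16 if the bit is 1 (always reducing mod 22):
  bit 1 = 1 (leading): start with 16.
  bit 2 = 0: square 16^2 = 256 ≡ 14 (mod 22).
Final value: 16^2 ≡ 14 (mod 22).

Final answer: 14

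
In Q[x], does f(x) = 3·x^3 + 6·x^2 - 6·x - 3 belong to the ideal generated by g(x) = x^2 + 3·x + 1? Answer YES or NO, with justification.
YES

In Q[x] the ideal (g) consists of all multiples of g, so f ∈ (g) iff g | f, i.e. iff the remainder of f on division by g is 0. Divide f by g (g is monic, so eliminate the leading term of the running remainder at each step):
  leading term 3·x^3: subtract (3·x)·g(x) = 3·x^3 + 9·x^2 + 3·x, leaving -3·x^2 - 9·x - 3
  leading term -3·x^2: subtract (-3)·g(x) = -3·x^2 - 9·x - 3, leaving 0
The remainder is 0, so f(x) = g(x) · h(x) with h(x) = 3·x - 3. Hence g | f, i.e. f ∈ (g).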